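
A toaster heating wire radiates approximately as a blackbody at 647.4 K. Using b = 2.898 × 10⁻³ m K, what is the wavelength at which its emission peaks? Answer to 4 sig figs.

λ_max ≈ 4.476 μm

Wien's displacement law: λ_max = b/T = (2.898×10⁻³ m·K)/(647.4 K) = 4.4764×10⁻⁶ m.
That is 4.476 μm, in the infrared range.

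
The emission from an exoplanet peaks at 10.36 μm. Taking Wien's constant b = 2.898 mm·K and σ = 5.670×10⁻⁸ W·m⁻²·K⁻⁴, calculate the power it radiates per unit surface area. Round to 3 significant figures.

I ≈ 347 W/m²

Wien's law: T = b/λ_max = 2.898×10⁻³/1.036×10⁻⁵ = 279.730 K.
Then I = σT⁴ = 5.670×10⁻⁸×(279.730)⁴ = 347 W/m².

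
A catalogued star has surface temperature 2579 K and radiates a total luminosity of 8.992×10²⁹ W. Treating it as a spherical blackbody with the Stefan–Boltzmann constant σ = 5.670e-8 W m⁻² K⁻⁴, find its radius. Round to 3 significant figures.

L = 4πR²σT⁴ ⇒ R = √(L/(4πσT⁴)).
σT⁴ = 2.50835×10⁶ W/m², so R = √(8.992×10²⁹/(4π×2.50835×10⁶)) = 1.69×10¹¹ m.

R ≈ 1.69×10¹¹ m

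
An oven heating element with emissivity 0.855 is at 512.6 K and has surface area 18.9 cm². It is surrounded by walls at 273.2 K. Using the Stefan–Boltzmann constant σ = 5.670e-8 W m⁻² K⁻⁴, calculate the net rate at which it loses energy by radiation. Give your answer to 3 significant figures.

Net loss ≈ 5.82 W

Area A = 18.9 cm² = 1.89×10⁻³ m².
Net radiated power P_net = εσA(T⁴ − T₀⁴) = 0.855×5.670×10⁻⁸×1.89×10⁻³×(512.6⁴ − 273.2⁴).
T⁴ − T₀⁴ = 6.90422×10¹⁰ − 5.57087×10⁹ = 6.34713×10¹⁰ K⁴, so P_net = 5.82 W.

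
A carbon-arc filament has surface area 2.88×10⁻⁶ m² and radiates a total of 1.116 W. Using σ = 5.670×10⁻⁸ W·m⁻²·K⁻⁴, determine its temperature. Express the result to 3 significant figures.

Area A = 2.88×10⁻⁶ m².
P = σAT⁴ ⇒ T = (P/(σA))^(1/4) = (1.116/(5.670×10⁻⁸×2.88×10⁻⁶))^(1/4) = 1.62×10³ K.

T ≈ 1.62×10³ K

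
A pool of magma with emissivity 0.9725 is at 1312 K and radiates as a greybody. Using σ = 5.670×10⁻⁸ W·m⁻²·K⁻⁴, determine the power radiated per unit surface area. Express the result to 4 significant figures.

Stefan–Boltzmann: I = εσT⁴ = 0.9725 × 5.670×10⁻⁸ × (1312)⁴ = 1.634×10⁵ W/m².

I ≈ 1.634×10⁵ W/m²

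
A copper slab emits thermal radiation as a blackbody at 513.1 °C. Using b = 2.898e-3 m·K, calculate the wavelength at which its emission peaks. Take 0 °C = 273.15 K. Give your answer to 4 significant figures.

T = 513.1 °C + 273.15 = 786.25 K.
Wien's displacement law: λ_max = b/T = (2.898×10⁻³ m·K)/(786.25 K) = 3.6859×10⁻⁶ m.
That is 3.686 μm, in the infrared range.

λ_max ≈ 3.686 μm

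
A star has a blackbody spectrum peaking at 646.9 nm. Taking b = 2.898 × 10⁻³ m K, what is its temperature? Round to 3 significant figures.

T ≈ 4.48×10³ K

Wien's law gives T = b/λ_max = (2.898×10⁻³ m·K)/(6.469×10⁻⁷ m) = 4.48×10³ K.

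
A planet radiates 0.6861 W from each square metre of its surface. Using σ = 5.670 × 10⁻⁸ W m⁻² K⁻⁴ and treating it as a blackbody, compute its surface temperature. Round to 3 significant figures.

T ≈ 59.0 K

I = σT⁴, so T = (I/σ)^(1/4) = (0.6861/(5.670×10⁻⁸))^(1/4) = 59.0 K.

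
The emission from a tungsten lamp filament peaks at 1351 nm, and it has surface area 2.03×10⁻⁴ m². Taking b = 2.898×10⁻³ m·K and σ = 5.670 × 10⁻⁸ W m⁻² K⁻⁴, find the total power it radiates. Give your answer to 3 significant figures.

P ≈ 244 W

Wien's law: T = b/λ_max = 2.898×10⁻³/1.351×10⁻⁶ = 2145.08 K.
Area A = 2.03×10⁻⁴ m².
Then P = σAT⁴ = 5.670×10⁻⁸×2.03×10⁻⁴×(2145.08)⁴ = 244 W.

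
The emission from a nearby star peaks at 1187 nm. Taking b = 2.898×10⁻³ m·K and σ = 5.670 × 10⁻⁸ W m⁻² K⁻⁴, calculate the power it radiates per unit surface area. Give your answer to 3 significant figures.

Wien's law: T = b/λ_max = 2.898×10⁻³/1.187×10⁻⁶ = 2441.45 K.
Then I = σT⁴ = 5.670×10⁻⁸×(2441.45)⁴ = 2.01×10⁶ W/m².

I ≈ 2.01×10⁶ W/m²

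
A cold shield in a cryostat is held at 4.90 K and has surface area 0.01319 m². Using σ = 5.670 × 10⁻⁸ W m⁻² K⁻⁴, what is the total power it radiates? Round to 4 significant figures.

Area A = 0.01319 m².
P = σAT⁴ = 5.670×10⁻⁸ × 0.01319 × (4.90)⁴ = 4.311×10⁻⁷ W.

P ≈ 4.311×10⁻⁷ W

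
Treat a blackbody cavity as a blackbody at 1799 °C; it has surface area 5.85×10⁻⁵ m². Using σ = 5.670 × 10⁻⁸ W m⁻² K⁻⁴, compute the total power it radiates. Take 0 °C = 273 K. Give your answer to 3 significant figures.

T = 1799 °C + 273 = 2072 K.
Area A = 5.85×10⁻⁵ m².
P = σAT⁴ = 5.670×10⁻⁸ × 5.85×10⁻⁵ × (2072)⁴ = 61.1 W.

P ≈ 61.1 W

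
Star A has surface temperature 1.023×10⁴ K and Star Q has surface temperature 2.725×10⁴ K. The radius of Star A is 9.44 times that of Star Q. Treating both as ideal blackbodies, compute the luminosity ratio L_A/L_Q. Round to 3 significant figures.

L_A/L_Q ≈ 1.77

L ∝ R²T⁴, so L_A/L_Q = (R_A/R_Q)²(T_A/T_Q)⁴ = (9.44)² × (1.023×10⁴/2.725×10⁴)⁴ = 89.1136 × 0.0198626 = 1.77.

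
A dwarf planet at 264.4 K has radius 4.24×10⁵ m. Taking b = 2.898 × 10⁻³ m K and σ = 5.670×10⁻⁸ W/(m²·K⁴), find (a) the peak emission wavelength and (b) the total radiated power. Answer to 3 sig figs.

λ_max ≈ 11.0 μm; P ≈ 6.26×10¹⁴ W

(a) λ_max = b/T = 2.898×10⁻³/264.4 = 1.096×10⁻⁵ m = 11.0 μm.
Surface area A = 4πR² = 4π(4.24×10⁵ m)² = 2.25913×10¹² m².
(b) P = σAT⁴ = 5.670×10⁻⁸×2.25913×10¹²×(264.4)⁴ = 6.26×10¹⁴ W.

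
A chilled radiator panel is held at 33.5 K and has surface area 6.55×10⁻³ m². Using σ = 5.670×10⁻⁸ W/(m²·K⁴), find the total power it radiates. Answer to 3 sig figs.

Area A = 6.55×10⁻³ m².
P = σAT⁴ = 5.670×10⁻⁸ × 6.55×10⁻³ × (33.5)⁴ = 4.68×10⁻⁴ W.

P ≈ 4.68×10⁻⁴ W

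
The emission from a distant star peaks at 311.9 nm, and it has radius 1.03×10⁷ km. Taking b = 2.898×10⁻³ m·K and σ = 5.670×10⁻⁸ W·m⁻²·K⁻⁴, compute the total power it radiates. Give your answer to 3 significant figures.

Wien's law: T = b/λ_max = 2.898×10⁻³/3.119×10⁻⁷ = 9291.44 K.
Surface area A = 4πR² = 4π(1.03×10¹⁰ m)² = 1.33317×10²¹ m².
Then P = σAT⁴ = 5.670×10⁻⁸×1.33317×10²¹×(9291.44)⁴ = 5.63×10²⁹ W.

P ≈ 5.63×10²⁹ W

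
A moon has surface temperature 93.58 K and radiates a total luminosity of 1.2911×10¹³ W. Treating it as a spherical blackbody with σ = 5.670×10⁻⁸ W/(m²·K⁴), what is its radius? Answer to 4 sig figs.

L = 4πR²σT⁴ ⇒ R = √(L/(4πσT⁴)).
σT⁴ = 4.34826 W/m², so R = √(1.2911×10¹³/(4π×4.34826)) = 4.861×10⁵ m.

R ≈ 4.861×10⁵ m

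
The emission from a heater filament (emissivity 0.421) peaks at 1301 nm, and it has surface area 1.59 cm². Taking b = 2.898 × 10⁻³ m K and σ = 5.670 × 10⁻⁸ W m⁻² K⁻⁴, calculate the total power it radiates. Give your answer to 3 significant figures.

Wien's law: T = b/λ_max = 2.898×10⁻³/1.301×10⁻⁶ = 2227.52 K.
Area A = 1.59 cm² = 1.59×10⁻⁴ m².
Then P = εσAT⁴ = 0.421×5.670×10⁻⁸×1.59×10⁻⁴×(2227.52)⁴ = 93.4 W.

P ≈ 93.4 W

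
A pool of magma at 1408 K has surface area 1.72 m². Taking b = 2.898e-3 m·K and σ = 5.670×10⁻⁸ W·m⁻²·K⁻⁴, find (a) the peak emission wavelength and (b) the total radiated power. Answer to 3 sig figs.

(a) λ_max = b/T = 2.898×10⁻³/1408 = 2.058×10⁻⁶ m = 2.06 μm.
Area A = 1.72 m².
(b) P = σAT⁴ = 5.670×10⁻⁸×1.72×(1408)⁴ = 3.83×10⁵ W.

λ_max ≈ 2.06 μm; P ≈ 3.83×10⁵ W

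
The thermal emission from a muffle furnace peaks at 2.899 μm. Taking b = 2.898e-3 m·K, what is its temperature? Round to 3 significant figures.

Wien's law gives T = b/λ_max = (2.898×10⁻³ m·K)/(2.899×10⁻⁶ m) = 1.00×10³ K.

T ≈ 1.00×10³ K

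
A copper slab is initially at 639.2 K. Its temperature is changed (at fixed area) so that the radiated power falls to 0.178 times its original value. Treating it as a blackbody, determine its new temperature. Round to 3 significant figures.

P ∝ T⁴, so T₂/T₁ = (P₂/P₁)^(1/4) = (0.178)^(1/4) = 0.649539.
T₂ = 639.2 × 0.649539 = 415 K.

T₂ ≈ 415 K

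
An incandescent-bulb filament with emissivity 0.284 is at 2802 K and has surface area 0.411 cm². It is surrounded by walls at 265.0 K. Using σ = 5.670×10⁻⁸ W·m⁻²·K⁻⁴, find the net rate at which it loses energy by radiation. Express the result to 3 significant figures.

Area A = 0.411 cm² = 4.11×10⁻⁵ m².
Net radiated power P_net = εσA(T⁴ − T₀⁴) = 0.284×5.670×10⁻⁸×4.11×10⁻⁵×(2802⁴ − 265.0⁴).
T⁴ − T₀⁴ = 6.16414×10¹³ − 4.93155×10⁹ = 6.16365×10¹³ K⁴, so P_net = 40.8 W.

Net loss ≈ 40.8 W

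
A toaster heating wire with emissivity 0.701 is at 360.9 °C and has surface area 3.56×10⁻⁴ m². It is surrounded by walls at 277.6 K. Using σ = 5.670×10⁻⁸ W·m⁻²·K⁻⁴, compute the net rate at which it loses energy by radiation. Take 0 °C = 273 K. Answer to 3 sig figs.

Net loss ≈ 2.20 W

T = 360.9 °C + 273 = 633.9 K.
Area A = 3.56×10⁻⁴ m².
Net radiated power P_net = εσA(T⁴ − T₀⁴) = 0.701×5.670×10⁻⁸×3.56×10⁻⁴×(633.9⁴ − 277.6⁴).
T⁴ − T₀⁴ = 1.61467×10¹¹ − 5.93851×10⁹ = 1.55528×10¹¹ K⁴, so P_net = 2.20 W.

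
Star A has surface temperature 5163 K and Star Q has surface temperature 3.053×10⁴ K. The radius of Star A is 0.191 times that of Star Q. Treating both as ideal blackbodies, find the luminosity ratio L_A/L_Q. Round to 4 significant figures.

L_A/L_Q ≈ 2.984×10⁻⁵

L ∝ R²T⁴, so L_A/L_Q = (R_A/R_Q)²(T_A/T_Q)⁴ = (0.191)² × (5163/3.053×10⁴)⁴ = 0.036481 × 8.17902×10⁻⁴ = 2.984×10⁻⁵.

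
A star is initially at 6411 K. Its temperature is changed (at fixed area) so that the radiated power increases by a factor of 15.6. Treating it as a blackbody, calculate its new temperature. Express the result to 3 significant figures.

P ∝ T⁴, so T₂/T₁ = (P₂/P₁)^(1/4) = (15.6)^(1/4) = 1.98738.
T₂ = 6411 × 1.98738 = 1.27×10⁴ K.

T₂ ≈ 1.27×10⁴ K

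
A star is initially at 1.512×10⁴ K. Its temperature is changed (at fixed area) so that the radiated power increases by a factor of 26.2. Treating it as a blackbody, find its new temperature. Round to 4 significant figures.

T₂ ≈ 3.421×10⁴ K

P ∝ T⁴, so T₂/T₁ = (P₂/P₁)^(1/4) = (26.2)^(1/4) = 2.26243.
T₂ = 1.512×10⁴ × 2.26243 = 3.421×10⁴ K.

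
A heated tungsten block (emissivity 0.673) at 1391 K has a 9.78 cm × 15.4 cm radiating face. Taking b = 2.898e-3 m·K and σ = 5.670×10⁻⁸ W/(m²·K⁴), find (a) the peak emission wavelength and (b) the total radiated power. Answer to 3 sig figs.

λ_max ≈ 2.08 μm; P ≈ 2.15×10³ W

(a) λ_max = b/T = 2.898×10⁻³/1391 = 2.083×10⁻⁶ m = 2.08 μm.
Area A = 0.0978 × 0.154 = 0.0150612 m².
(b) P = εσAT⁴ = 0.673×5.670×10⁻⁸×0.0150612×(1391)⁴ = 2.15×10³ W.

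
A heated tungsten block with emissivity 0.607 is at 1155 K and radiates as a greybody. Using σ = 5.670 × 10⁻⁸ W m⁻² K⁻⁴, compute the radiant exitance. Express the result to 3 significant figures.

Stefan–Boltzmann: I = εσT⁴ = 0.607 × 5.670×10⁻⁸ × (1155)⁴ = 6.12×10⁴ W/m².

I ≈ 6.12×10⁴ W/m²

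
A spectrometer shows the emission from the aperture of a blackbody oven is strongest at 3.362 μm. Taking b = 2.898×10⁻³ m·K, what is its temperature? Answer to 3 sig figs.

T ≈ 862 K

Wien's law gives T = b/λ_max = (2.898×10⁻³ m·K)/(3.362×10⁻⁶ m) = 862 K.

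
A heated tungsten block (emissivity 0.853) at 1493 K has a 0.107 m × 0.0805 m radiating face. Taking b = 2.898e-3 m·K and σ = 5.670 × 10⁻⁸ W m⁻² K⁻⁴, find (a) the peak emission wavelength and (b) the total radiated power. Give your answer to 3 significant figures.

λ_max ≈ 1.94 μm; P ≈ 2.07×10³ W

(a) λ_max = b/T = 2.898×10⁻³/1493 = 1.941×10⁻⁶ m = 1.94 μm.
Area A = 0.107 × 0.0805 = 8.6135×10⁻³ m².
(b) P = εσAT⁴ = 0.853×5.670×10⁻⁸×8.6135×10⁻³×(1493)⁴ = 2.07×10³ W.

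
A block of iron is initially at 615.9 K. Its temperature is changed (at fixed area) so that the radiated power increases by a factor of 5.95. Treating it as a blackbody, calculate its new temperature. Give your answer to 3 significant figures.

T₂ ≈ 962 K

P ∝ T⁴, so T₂/T₁ = (P₂/P₁)^(1/4) = (5.95)^(1/4) = 1.56181.
T₂ = 615.9 × 1.56181 = 962 K.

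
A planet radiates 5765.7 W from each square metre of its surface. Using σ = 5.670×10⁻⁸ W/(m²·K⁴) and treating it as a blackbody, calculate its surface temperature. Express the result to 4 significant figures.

T ≈ 564.7 K

I = σT⁴, so T = (I/σ)^(1/4) = (5765.7/(5.670×10⁻⁸))^(1/4) = 564.7 K.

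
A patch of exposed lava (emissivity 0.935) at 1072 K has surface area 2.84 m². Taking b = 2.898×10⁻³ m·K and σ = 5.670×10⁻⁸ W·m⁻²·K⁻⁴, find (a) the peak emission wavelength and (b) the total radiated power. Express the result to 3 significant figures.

(a) λ_max = b/T = 2.898×10⁻³/1072 = 2.703×10⁻⁶ m = 2.70×10³ nm.
Area A = 2.84 m².
(b) P = εσAT⁴ = 0.935×5.670×10⁻⁸×2.84×(1072)⁴ = 1.99×10⁵ W.

λ_max ≈ 2.70×10³ nm; P ≈ 1.99×10⁵ W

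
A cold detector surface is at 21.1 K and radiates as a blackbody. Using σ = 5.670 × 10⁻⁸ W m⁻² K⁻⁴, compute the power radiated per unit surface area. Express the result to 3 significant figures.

Stefan–Boltzmann: I = σT⁴ = 5.670×10⁻⁸ × (21.1)⁴ = 0.0112 W/m².

I ≈ 0.0112 W/m²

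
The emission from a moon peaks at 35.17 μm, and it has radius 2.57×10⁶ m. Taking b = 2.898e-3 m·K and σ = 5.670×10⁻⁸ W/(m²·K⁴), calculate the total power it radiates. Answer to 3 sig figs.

P ≈ 2.17×10¹⁴ W

Wien's law: T = b/λ_max = 2.898×10⁻³/3.517×10⁻⁵ = 82.3998 K.
Surface area A = 4πR² = 4π(2.57×10⁶ m)² = 8.29996×10¹³ m².
Then P = σAT⁴ = 5.670×10⁻⁸×8.29996×10¹³×(82.3998)⁴ = 2.17×10¹⁴ W.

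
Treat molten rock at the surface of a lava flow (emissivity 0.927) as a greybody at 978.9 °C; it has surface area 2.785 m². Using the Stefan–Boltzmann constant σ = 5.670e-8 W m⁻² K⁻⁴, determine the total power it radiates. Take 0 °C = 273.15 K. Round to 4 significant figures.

P ≈ 3.597×10⁵ W

T = 978.9 °C + 273.15 = 1252.05 K.
Area A = 2.785 m².
P = εσAT⁴ = 0.927 × 5.670×10⁻⁸ × 2.785 × (1252.05)⁴ = 3.597×10⁵ W.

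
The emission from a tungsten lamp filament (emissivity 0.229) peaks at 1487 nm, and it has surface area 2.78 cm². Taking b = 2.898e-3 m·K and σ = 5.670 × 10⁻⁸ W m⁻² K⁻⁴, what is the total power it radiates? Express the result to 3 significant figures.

Wien's law: T = b/λ_max = 2.898×10⁻³/1.487×10⁻⁶ = 1948.89 K.
Area A = 2.78 cm² = 2.78×10⁻⁴ m².
Then P = εσAT⁴ = 0.229×5.670×10⁻⁸×2.78×10⁻⁴×(1948.89)⁴ = 52.1 W.

P ≈ 52.1 W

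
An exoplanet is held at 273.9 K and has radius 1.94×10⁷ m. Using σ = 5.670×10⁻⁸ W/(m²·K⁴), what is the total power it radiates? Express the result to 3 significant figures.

P ≈ 1.51×10¹⁸ W

Surface area A = 4πR² = 4π(1.94×10⁷ m)² = 4.72948×10¹⁵ m².
P = σAT⁴ = 5.670×10⁻⁸ × 4.72948×10¹⁵ × (273.9)⁴ = 1.51×10¹⁸ W.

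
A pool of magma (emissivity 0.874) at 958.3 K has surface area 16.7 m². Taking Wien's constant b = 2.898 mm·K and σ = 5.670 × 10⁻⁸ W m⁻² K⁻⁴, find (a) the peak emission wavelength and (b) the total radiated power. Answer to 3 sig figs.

λ_max ≈ 3.02 μm; P ≈ 6.98×10⁵ W

(a) λ_max = b/T = 2.898×10⁻³/958.3 = 3.024×10⁻⁶ m = 3.02 μm.
Area A = 16.7 m².
(b) P = εσAT⁴ = 0.874×5.670×10⁻⁸×16.7×(958.3)⁴ = 6.98×10⁵ W.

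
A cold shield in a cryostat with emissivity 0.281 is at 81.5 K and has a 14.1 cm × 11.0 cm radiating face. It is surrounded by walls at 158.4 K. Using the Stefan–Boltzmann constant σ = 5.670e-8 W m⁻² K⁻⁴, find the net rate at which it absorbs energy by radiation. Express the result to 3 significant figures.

Net gain ≈ 0.145 W

Area A = 0.141 × 0.110 = 0.01551 m².
Net radiated power P_net = εσA(T⁴ − T₀⁴) = 0.281×5.670×10⁻⁸×0.01551×(81.5⁴ − 158.4⁴).
T⁴ − T₀⁴ = 4.41195×10⁷ − 6.29536×10⁸ = -5.85416×10⁸ K⁴, so P_net = -0.145 W — negative, meaning a net gain of 0.145 W.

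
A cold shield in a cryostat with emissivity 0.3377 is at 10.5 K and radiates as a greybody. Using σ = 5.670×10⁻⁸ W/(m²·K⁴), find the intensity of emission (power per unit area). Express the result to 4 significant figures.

I ≈ 2.327×10⁻⁴ W/m²

Stefan–Boltzmann: I = εσT⁴ = 0.3377 × 5.670×10⁻⁸ × (10.5)⁴ = 2.327×10⁻⁴ W/m².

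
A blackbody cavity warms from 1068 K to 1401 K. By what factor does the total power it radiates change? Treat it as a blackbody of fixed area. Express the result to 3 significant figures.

P ∝ T⁴, so P₂/P₁ = (T₂/T₁)⁴ = (1401/1068)⁴ = (1.31180)⁴ = 2.96.

P₂/P₁ ≈ 2.96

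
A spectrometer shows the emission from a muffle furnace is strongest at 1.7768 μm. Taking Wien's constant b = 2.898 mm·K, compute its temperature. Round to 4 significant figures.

T ≈ 1631 K

Wien's law gives T = b/λ_max = (2.898×10⁻³ m·K)/(1.7768×10⁻⁶ m) = 1631 K.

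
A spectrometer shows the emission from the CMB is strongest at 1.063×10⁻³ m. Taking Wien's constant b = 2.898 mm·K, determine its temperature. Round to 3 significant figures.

T ≈ 2.73 K

Wien's law gives T = b/λ_max = (2.898×10⁻³ m·K)/(1.063×10⁻³ m) = 2.73 K.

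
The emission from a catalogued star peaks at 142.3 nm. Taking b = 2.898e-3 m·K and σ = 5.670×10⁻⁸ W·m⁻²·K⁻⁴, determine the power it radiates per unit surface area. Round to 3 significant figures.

Wien's law: T = b/λ_max = 2.898×10⁻³/1.423×10⁻⁷ = 20365.4 K.
Then I = σT⁴ = 5.670×10⁻⁸×(20365.4)⁴ = 9.75×10⁹ W/m².

I ≈ 9.75×10⁹ W/m²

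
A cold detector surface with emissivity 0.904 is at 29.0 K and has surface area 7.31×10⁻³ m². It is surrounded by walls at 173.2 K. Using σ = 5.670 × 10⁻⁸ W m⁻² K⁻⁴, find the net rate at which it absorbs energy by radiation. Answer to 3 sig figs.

Net gain ≈ 0.337 W

Area A = 7.31×10⁻³ m².
Net radiated power P_net = εσA(T⁴ − T₀⁴) = 0.904×5.670×10⁻⁸×7.31×10⁻³×(29.0⁴ − 173.2⁴).
T⁴ − T₀⁴ = 7.07281×10⁵ − 8.99894×10⁸ = -8.99187×10⁸ K⁴, so P_net = -0.337 W — negative, meaning a net gain of 0.337 W.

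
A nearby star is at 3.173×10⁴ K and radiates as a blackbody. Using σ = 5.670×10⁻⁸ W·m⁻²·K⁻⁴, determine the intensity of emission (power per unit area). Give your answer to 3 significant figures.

I ≈ 5.75×10¹⁰ W/m²

Stefan–Boltzmann: I = σT⁴ = 5.670×10⁻⁸ × (3.173×10⁴)⁴ = 5.75×10¹⁰ W/m².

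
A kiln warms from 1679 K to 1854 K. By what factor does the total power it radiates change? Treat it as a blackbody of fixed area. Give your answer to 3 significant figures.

P ∝ T⁴, so P₂/P₁ = (T₂/T₁)⁴ = (1854/1679)⁴ = (1.10423)⁴ = 1.49.

P₂/P₁ ≈ 1.49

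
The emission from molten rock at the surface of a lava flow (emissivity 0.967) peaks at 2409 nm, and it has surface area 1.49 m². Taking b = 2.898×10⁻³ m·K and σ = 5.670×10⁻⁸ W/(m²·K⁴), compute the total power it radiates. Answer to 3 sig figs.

P ≈ 1.71×10⁵ W

Wien's law: T = b/λ_max = 2.898×10⁻³/2.409×10⁻⁶ = 1202.99 K.
Area A = 1.49 m².
Then P = εσAT⁴ = 0.967×5.670×10⁻⁸×1.49×(1202.99)⁴ = 1.71×10⁵ W.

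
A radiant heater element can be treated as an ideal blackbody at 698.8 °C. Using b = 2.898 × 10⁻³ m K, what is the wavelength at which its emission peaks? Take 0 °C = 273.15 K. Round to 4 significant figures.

T = 698.8 °C + 273.15 = 971.95 K.
Wien's displacement law: λ_max = b/T = (2.898×10⁻³ m·K)/(971.95 K) = 2.9816×10⁻⁶ m.
That is 2982 nm, in the infrared range.

λ_max ≈ 2982 nm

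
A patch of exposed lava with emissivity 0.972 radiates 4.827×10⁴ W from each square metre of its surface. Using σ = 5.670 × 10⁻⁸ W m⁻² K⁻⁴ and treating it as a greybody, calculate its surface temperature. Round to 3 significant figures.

I = εσT⁴, so T = (I/εσ)^(1/4) = (4.827×10⁴/(0.972×5.670×10⁻⁸))^(1/4) = 967 K.

T ≈ 967 K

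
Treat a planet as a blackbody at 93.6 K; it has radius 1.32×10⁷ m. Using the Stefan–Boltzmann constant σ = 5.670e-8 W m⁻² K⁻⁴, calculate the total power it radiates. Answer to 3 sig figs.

Surface area A = 4πR² = 4π(1.32×10⁷ m)² = 2.18956×10¹⁵ m².
P = σAT⁴ = 5.670×10⁻⁸ × 2.18956×10¹⁵ × (93.6)⁴ = 9.53×10¹⁵ W.

P ≈ 9.53×10¹⁵ W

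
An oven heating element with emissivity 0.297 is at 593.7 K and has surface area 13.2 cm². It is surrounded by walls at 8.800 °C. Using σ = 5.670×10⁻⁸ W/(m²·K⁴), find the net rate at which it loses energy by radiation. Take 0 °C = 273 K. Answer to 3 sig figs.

Net loss ≈ 2.62 W

Surroundings: T = 8.800 °C + 273 = 281.800 K.
Area A = 13.2 cm² = 1.32×10⁻³ m².
Net radiated power P_net = εσA(T⁴ − T₀⁴) = 0.297×5.670×10⁻⁸×1.32×10⁻³×(593.7⁴ − 281.800⁴).
T⁴ − T₀⁴ = 1.24242×10¹¹ − 6.30615×10⁹ = 1.17936×10¹¹ K⁴, so P_net = 2.62 W.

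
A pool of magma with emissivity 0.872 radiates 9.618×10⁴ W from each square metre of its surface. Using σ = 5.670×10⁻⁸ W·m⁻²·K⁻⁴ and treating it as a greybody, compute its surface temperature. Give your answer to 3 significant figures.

T ≈ 1.18×10³ K

I = εσT⁴, so T = (I/εσ)^(1/4) = (9.618×10⁴/(0.872×5.670×10⁻⁸))^(1/4) = 1.18×10³ K.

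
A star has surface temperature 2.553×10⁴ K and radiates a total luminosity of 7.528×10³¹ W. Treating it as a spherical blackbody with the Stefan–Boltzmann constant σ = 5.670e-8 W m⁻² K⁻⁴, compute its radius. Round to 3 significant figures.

L = 4πR²σT⁴ ⇒ R = √(L/(4πσT⁴)).
σT⁴ = 2.40872×10¹⁰ W/m², so R = √(7.528×10³¹/(4π×2.40872×10¹⁰)) = 1.58×10¹⁰ m.

R ≈ 1.58×10¹⁰ m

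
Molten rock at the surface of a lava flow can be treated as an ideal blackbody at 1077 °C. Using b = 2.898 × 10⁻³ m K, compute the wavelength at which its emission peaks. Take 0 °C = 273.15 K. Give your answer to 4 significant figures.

λ_max ≈ 2.146 μm

T = 1077 °C + 273.15 = 1350.15 K.
Wien's displacement law: λ_max = b/T = (2.898×10⁻³ m·K)/(1350.15 K) = 2.1464×10⁻⁶ m.
That is 2.146 μm, in the infrared range.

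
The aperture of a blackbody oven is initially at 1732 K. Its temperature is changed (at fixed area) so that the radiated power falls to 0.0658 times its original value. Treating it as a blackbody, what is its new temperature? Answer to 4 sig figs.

T₂ ≈ 877.2 K

P ∝ T⁴, so T₂/T₁ = (P₂/P₁)^(1/4) = (0.0658)^(1/4) = 0.506473.
T₂ = 1732 × 0.506473 = 877.2 K.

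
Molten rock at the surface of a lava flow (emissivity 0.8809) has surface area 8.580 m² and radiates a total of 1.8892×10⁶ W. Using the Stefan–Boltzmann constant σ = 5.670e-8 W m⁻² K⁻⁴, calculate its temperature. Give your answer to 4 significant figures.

T ≈ 1449 K

Area A = 8.580 m².
P = εσAT⁴ ⇒ T = (P/(εσA))^(1/4) = (1.8892×10⁶/(0.8809×5.670×10⁻⁸×8.580))^(1/4) = 1449 K.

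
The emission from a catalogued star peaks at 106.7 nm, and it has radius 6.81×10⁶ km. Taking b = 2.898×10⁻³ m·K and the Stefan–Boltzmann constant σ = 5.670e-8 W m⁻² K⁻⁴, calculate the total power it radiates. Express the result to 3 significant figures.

P ≈ 1.80×10³¹ W

Wien's law: T = b/λ_max = 2.898×10⁻³/1.067×10⁻⁷ = 27160.3 K.
Surface area A = 4πR² = 4π(6.81×10⁹ m)² = 5.82779×10²⁰ m².
Then P = σAT⁴ = 5.670×10⁻⁸×5.82779×10²⁰×(27160.3)⁴ = 1.80×10³¹ W.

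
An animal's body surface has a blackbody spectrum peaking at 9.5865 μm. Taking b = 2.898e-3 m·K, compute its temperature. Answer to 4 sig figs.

T ≈ 302.3 K

Wien's law gives T = b/λ_max = (2.898×10⁻³ m·K)/(9.5865×10⁻⁶ m) = 302.3 K.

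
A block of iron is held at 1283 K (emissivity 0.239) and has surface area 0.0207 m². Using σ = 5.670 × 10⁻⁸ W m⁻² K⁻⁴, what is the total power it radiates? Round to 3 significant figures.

Area A = 0.0207 m².
P = εσAT⁴ = 0.239 × 5.670×10⁻⁸ × 0.0207 × (1283)⁴ = 760 W.

P ≈ 760 W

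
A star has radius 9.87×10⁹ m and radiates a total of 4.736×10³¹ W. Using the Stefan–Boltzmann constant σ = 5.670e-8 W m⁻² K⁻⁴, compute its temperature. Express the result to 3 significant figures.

Surface area A = 4πR² = 4π(9.87×10⁹ m)² = 1.22418×10²¹ m².
P = σAT⁴ ⇒ T = (P/(σA))^(1/4) = (4.736×10³¹/(5.670×10⁻⁸×1.22418×10²¹))^(1/4) = 2.87×10⁴ K.

T ≈ 2.87×10⁴ K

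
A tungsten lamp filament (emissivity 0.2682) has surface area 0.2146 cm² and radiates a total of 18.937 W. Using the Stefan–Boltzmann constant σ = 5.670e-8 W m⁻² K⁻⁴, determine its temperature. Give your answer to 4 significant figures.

T ≈ 2760 K

Area A = 0.2146 cm² = 2.146×10⁻⁵ m².
P = εσAT⁴ ⇒ T = (P/(εσA))^(1/4) = (18.937/(0.2682×5.670×10⁻⁸×2.146×10⁻⁵))^(1/4) = 2760 K.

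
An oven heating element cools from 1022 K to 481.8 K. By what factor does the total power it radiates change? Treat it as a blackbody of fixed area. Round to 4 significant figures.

P ∝ T⁴, so P₂/P₁ = (T₂/T₁)⁴ = (481.8/1022)⁴ = (0.471429)⁴ = 0.04939.

P₂/P₁ ≈ 0.04939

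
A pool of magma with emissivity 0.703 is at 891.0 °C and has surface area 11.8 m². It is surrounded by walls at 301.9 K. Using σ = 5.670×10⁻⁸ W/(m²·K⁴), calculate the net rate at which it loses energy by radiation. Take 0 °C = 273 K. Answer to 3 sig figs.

T = 891.0 °C + 273 = 1164.0 K.
Area A = 11.8 m².
Net radiated power P_net = εσA(T⁴ − T₀⁴) = 0.703×5.670×10⁻⁸×11.8×(1164.0⁴ − 301.9⁴).
T⁴ − T₀⁴ = 1.83574×10¹² − 8.30716×10⁹ = 1.82743×10¹² K⁴, so P_net = 8.60×10⁵ W.

Net loss ≈ 8.60×10⁵ W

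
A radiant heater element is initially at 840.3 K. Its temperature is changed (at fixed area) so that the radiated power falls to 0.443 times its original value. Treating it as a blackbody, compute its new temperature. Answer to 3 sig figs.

T₂ ≈ 686 K

P ∝ T⁴, so T₂/T₁ = (P₂/P₁)^(1/4) = (0.443)^(1/4) = 0.815832.
T₂ = 840.3 × 0.815832 = 686 K.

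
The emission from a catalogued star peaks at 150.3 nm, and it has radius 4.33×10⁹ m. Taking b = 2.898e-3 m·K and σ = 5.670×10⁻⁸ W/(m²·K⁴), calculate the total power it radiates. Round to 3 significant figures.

P ≈ 1.85×10³⁰ W

Wien's law: T = b/λ_max = 2.898×10⁻³/1.503×10⁻⁷ = 19281.4 K.
Surface area A = 4πR² = 4π(4.33×10⁹ m)² = 2.35606×10²⁰ m².
Then P = σAT⁴ = 5.670×10⁻⁸×2.35606×10²⁰×(19281.4)⁴ = 1.85×10³⁰ W.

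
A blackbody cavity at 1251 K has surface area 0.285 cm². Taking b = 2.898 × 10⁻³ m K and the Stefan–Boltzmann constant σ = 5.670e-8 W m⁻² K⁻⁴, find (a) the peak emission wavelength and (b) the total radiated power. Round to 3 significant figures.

λ_max ≈ 2.32×10³ nm; P ≈ 3.96 W

(a) λ_max = b/T = 2.898×10⁻³/1251 = 2.317×10⁻⁶ m = 2.32×10³ nm.
Area A = 0.285 cm² = 2.85×10⁻⁵ m².
(b) P = σAT⁴ = 5.670×10⁻⁸×2.85×10⁻⁵×(1251)⁴ = 3.96 W.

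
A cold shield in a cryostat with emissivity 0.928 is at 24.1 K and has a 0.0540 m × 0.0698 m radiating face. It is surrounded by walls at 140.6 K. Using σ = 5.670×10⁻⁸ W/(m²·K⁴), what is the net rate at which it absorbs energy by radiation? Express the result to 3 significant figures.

Net gain ≈ 0.0774 W

Area A = 0.0540 × 0.0698 = 3.7692×10⁻³ m².
Net radiated power P_net = εσA(T⁴ − T₀⁴) = 0.928×5.670×10⁻⁸×3.7692×10⁻³×(24.1⁴ − 140.6⁴).
T⁴ − T₀⁴ = 3.37340×10⁵ − 3.90788×10⁸ = -3.90451×10⁸ K⁴, so P_net = -0.0774 W — negative, meaning a net gain of 0.0774 W.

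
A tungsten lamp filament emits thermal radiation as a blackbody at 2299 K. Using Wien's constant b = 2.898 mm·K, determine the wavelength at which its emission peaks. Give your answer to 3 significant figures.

Wien's displacement law: λ_max = b/T = (2.898×10⁻³ m·K)/(2299 K) = 1.261×10⁻⁶ m.
That is 1.26×10³ nm, in the infrared range.

λ_max ≈ 1.26×10³ nm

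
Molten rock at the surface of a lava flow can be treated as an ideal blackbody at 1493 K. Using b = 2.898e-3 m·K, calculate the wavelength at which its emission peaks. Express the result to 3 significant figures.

λ_max ≈ 1.94×10³ nm

Wien's displacement law: λ_max = b/T = (2.898×10⁻³ m·K)/(1493 K) = 1.941×10⁻⁶ m.
That is 1.94×10³ nm, in the infrared range.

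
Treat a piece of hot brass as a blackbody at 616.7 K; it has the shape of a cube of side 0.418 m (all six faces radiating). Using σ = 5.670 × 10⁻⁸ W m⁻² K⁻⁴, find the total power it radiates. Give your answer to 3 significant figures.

Area A = 6s² = 6×(0.418 m)² = 1.04834 m².
P = σAT⁴ = 5.670×10⁻⁸ × 1.04834 × (616.7)⁴ = 8.60×10³ W.

P ≈ 8.60×10³ W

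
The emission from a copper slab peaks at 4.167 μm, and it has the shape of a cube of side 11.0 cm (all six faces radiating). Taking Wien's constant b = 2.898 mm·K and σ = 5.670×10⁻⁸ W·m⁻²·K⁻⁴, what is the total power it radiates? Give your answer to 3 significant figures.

P ≈ 963 W

Wien's law: T = b/λ_max = 2.898×10⁻³/4.167×10⁻⁶ = 695.464 K.
Area A = 6s² = 6×(0.110 m)² = 0.0726 m².
Then P = σAT⁴ = 5.670×10⁻⁸×0.0726×(695.464)⁴ = 963 W.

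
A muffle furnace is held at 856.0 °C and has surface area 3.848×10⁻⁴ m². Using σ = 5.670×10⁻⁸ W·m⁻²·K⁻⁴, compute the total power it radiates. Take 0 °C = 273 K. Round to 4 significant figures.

T = 856.0 °C + 273 = 1129.0 K.
Area A = 3.848×10⁻⁴ m².
P = σAT⁴ = 5.670×10⁻⁸ × 3.848×10⁻⁴ × (1129.0)⁴ = 35.45 W.

P ≈ 35.45 W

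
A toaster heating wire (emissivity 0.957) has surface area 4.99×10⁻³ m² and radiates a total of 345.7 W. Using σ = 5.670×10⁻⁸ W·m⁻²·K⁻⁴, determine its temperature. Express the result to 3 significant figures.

Area A = 4.99×10⁻³ m².
P = εσAT⁴ ⇒ T = (P/(εσA))^(1/4) = (345.7/(0.957×5.670×10⁻⁸×4.99×10⁻³))^(1/4) = 1.06×10³ K.

T ≈ 1.06×10³ K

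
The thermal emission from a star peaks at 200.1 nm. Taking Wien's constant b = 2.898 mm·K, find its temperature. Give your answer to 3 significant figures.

Wien's law gives T = b/λ_max = (2.898×10⁻³ m·K)/(2.001×10⁻⁷ m) = 1.45×10⁴ K.

T ≈ 1.45×10⁴ K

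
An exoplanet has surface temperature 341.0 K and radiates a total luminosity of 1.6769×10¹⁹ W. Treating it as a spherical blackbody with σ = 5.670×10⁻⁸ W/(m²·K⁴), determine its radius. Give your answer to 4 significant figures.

L = 4πR²σT⁴ ⇒ R = √(L/(4πσT⁴)).
σT⁴ = 766.656 W/m², so R = √(1.6769×10¹⁹/(4π×766.656)) = 4.172×10⁷ m.

R ≈ 4.172×10⁷ m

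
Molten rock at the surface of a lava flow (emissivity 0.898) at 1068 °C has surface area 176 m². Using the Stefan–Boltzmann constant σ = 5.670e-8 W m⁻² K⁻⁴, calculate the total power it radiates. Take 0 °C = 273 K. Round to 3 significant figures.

P ≈ 2.90×10⁷ W

T = 1068 °C + 273 = 1341 K.
Area A = 176 m².
P = εσAT⁴ = 0.898 × 5.670×10⁻⁸ × 176 × (1341)⁴ = 2.90×10⁷ W.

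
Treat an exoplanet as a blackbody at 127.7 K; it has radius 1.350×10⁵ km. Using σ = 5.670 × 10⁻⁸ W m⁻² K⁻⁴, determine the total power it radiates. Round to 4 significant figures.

Surface area A = 4πR² = 4π(1.350×10⁸ m)² = 2.29022×10¹⁷ m².
P = σAT⁴ = 5.670×10⁻⁸ × 2.29022×10¹⁷ × (127.7)⁴ = 3.453×10¹⁸ W.

P ≈ 3.453×10¹⁸ W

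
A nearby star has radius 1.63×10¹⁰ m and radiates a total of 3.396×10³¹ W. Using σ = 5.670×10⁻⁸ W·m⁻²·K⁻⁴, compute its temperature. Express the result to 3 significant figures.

Surface area A = 4πR² = 4π(1.63×10¹⁰ m)² = 3.33876×10²¹ m².
P = σAT⁴ ⇒ T = (P/(σA))^(1/4) = (3.396×10³¹/(5.670×10⁻⁸×3.33876×10²¹))^(1/4) = 2.06×10⁴ K.

T ≈ 2.06×10⁴ K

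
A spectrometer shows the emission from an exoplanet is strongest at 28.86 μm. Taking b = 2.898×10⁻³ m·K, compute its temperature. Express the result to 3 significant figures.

Wien's law gives T = b/λ_max = (2.898×10⁻³ m·K)/(2.886×10⁻⁵ m) = 100 K.

T ≈ 100 K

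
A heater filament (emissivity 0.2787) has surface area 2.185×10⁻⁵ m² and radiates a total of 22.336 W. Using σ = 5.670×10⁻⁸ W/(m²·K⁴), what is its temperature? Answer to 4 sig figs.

Area A = 2.185×10⁻⁵ m².
P = εσAT⁴ ⇒ T = (P/(εσA))^(1/4) = (22.336/(0.2787×5.670×10⁻⁸×2.185×10⁻⁵))^(1/4) = 2836 K.

T ≈ 2836 K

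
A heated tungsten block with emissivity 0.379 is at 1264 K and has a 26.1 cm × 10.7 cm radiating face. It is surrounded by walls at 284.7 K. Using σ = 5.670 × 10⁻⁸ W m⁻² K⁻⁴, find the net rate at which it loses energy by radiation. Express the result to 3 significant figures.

Area A = 0.261 × 0.107 = 0.027927 m².
Net radiated power P_net = εσA(T⁴ − T₀⁴) = 0.379×5.670×10⁻⁸×0.027927×(1264⁴ − 284.7⁴).
T⁴ − T₀⁴ = 2.55263×10¹² − 6.56977×10⁹ = 2.54606×10¹² K⁴, so P_net = 1.53×10³ W.

Net loss ≈ 1.53×10³ W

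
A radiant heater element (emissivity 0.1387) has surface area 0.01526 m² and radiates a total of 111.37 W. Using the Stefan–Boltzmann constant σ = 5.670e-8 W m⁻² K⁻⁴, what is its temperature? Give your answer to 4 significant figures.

Area A = 0.01526 m².
P = εσAT⁴ ⇒ T = (P/(εσA))^(1/4) = (111.37/(0.1387×5.670×10⁻⁸×0.01526))^(1/4) = 981.5 K.

T ≈ 981.5 K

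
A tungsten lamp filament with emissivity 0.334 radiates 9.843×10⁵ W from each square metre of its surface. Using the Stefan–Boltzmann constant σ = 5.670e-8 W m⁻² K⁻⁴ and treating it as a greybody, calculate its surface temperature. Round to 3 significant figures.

T ≈ 2.69×10³ K

I = εσT⁴, so T = (I/εσ)^(1/4) = (9.843×10⁵/(0.334×5.670×10⁻⁸))^(1/4) = 2.69×10³ K.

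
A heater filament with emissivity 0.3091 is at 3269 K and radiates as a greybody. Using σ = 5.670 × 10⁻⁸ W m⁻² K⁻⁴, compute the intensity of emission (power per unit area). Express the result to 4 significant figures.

Stefan–Boltzmann: I = εσT⁴ = 0.3091 × 5.670×10⁻⁸ × (3269)⁴ = 2.001×10⁶ W/m².

I ≈ 2.001×10⁶ W/m²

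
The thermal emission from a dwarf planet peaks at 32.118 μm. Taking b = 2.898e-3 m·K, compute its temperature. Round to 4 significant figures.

Wien's law gives T = b/λ_max = (2.898×10⁻³ m·K)/(3.2118×10⁻⁵ m) = 90.23 K.

T ≈ 90.23 K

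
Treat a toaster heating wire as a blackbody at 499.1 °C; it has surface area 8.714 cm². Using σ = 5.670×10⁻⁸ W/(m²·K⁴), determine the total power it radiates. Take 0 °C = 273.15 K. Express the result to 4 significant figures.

P ≈ 17.57 W

T = 499.1 °C + 273.15 = 772.25 K.
Area A = 8.714 cm² = 8.714×10⁻⁴ m².
P = σAT⁴ = 5.670×10⁻⁸ × 8.714×10⁻⁴ × (772.25)⁴ = 17.57 W.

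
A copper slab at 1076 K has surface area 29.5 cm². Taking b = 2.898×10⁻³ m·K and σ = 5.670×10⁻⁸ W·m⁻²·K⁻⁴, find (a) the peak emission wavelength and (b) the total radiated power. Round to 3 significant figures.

λ_max ≈ 2.69×10³ nm; P ≈ 224 W

(a) λ_max = b/T = 2.898×10⁻³/1076 = 2.693×10⁻⁶ m = 2.69×10³ nm.
Area A = 29.5 cm² = 2.95×10⁻³ m².
(b) P = σAT⁴ = 5.670×10⁻⁸×2.95×10⁻³×(1076)⁴ = 224 W.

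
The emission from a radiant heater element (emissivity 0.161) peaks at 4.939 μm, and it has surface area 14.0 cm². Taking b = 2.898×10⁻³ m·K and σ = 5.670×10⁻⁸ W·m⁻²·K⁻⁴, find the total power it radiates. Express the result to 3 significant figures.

Wien's law: T = b/λ_max = 2.898×10⁻³/4.939×10⁻⁶ = 586.758 K.
Area A = 14.0 cm² = 1.40×10⁻³ m².
Then P = εσAT⁴ = 0.161×5.670×10⁻⁸×1.40×10⁻³×(586.758)⁴ = 1.51 W.

P ≈ 1.51 W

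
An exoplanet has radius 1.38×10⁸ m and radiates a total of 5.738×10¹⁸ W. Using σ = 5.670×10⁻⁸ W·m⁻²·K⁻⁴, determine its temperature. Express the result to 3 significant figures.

Surface area A = 4πR² = 4π(1.38×10⁸ m)² = 2.39314×10¹⁷ m².
P = σAT⁴ ⇒ T = (P/(σA))^(1/4) = (5.738×10¹⁸/(5.670×10⁻⁸×2.39314×10¹⁷))^(1/4) = 143 K.

T ≈ 143 K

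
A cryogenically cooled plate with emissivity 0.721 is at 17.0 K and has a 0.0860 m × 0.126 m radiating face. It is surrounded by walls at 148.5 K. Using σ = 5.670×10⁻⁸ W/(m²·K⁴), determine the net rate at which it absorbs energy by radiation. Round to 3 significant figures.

Area A = 0.0860 × 0.126 = 0.010836 m².
Net radiated power P_net = εσA(T⁴ − T₀⁴) = 0.721×5.670×10⁻⁸×0.010836×(17.0⁴ − 148.5⁴).
T⁴ − T₀⁴ = 83521.0 − 4.86302×10⁸ = -4.86218×10⁸ K⁴, so P_net = -0.215 W — negative, meaning a net gain of 0.215 W.

Net gain ≈ 0.215 W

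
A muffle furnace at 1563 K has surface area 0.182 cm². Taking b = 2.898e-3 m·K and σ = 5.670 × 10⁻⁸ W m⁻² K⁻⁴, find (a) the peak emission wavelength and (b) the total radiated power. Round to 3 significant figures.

(a) λ_max = b/T = 2.898×10⁻³/1563 = 1.854×10⁻⁶ m = 1.85 μm.
Area A = 0.182 cm² = 1.82×10⁻⁵ m².
(b) P = σAT⁴ = 5.670×10⁻⁸×1.82×10⁻⁵×(1563)⁴ = 6.16 W.

λ_max ≈ 1.85 μm; P ≈ 6.16 W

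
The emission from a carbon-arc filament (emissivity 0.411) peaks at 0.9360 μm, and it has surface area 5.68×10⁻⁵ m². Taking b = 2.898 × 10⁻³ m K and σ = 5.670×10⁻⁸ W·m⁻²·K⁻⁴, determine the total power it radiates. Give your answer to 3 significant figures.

P ≈ 122 W

Wien's law: T = b/λ_max = 2.898×10⁻³/9.360×10⁻⁷ = 3096.15 K.
Area A = 5.68×10⁻⁵ m².
Then P = εσAT⁴ = 0.411×5.670×10⁻⁸×5.68×10⁻⁵×(3096.15)⁴ = 122 W.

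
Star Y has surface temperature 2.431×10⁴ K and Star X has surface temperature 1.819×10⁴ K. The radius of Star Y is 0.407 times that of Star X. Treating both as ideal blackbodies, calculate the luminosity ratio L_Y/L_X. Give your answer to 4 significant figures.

L_Y/L_X ≈ 0.5284

L ∝ R²T⁴, so L_Y/L_X = (R_Y/R_X)²(T_Y/T_X)⁴ = (0.407)² × (2.431×10⁴/1.819×10⁴)⁴ = 0.165649 × 3.19013 = 0.5284.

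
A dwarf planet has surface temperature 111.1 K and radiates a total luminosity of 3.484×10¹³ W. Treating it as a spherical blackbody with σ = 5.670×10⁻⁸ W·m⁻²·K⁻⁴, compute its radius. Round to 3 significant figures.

R ≈ 5.67×10⁵ m

L = 4πR²σT⁴ ⇒ R = √(L/(4πσT⁴)).
σT⁴ = 8.63852 W/m², so R = √(3.484×10¹³/(4π×8.63852)) = 5.67×10⁵ m.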